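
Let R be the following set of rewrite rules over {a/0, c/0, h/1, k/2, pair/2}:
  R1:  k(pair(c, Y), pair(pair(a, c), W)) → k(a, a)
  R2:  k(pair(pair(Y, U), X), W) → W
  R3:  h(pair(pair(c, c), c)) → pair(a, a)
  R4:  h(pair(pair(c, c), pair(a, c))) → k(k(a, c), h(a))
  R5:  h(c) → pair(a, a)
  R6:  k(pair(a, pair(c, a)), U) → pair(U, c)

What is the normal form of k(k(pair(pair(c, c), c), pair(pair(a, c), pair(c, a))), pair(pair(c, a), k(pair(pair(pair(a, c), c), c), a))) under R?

pair(pair(c, a), a)

1. k(k(pair(pair(c, c), c), pair(pair(a, c), pair(c, a))), pair(pair(c, a), k(pair(pair(pair(a, c), c), c), a)))  →  k(pair(pair(a, c), pair(c, a)), pair(pair(c, a), k(pair(pair(pair(a, c), c), c), a)))   [R2 at 1]
2. k(pair(pair(a, c), pair(c, a)), pair(pair(c, a), k(pair(pair(pair(a, c), c), c), a)))  →  pair(pair(c, a), k(pair(pair(pair(a, c), c), c), a))   [R2 at ε]
3. pair(pair(c, a), k(pair(pair(pair(a, c), c), c), a))  →  pair(pair(c, a), a)   [R2 at 2]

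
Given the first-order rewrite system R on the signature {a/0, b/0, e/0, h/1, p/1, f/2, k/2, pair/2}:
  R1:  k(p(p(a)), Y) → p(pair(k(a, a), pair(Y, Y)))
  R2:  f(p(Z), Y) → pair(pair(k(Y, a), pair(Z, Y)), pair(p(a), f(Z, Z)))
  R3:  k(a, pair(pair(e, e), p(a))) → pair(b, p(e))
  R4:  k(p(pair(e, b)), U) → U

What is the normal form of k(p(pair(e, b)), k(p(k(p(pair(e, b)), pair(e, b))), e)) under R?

e

1. k(p(pair(e, b)), k(p(k(p(pair(e, b)), pair(e, b))), e))  →  k(p(k(p(pair(e, b)), pair(e, b))), e)   [R4 at ε]
2. k(p(k(p(pair(e, b)), pair(e, b))), e)  →  k(p(pair(e, b)), e)   [R4 at 1.1]
3. k(p(pair(e, b)), e)  →  e   [R4 at ε]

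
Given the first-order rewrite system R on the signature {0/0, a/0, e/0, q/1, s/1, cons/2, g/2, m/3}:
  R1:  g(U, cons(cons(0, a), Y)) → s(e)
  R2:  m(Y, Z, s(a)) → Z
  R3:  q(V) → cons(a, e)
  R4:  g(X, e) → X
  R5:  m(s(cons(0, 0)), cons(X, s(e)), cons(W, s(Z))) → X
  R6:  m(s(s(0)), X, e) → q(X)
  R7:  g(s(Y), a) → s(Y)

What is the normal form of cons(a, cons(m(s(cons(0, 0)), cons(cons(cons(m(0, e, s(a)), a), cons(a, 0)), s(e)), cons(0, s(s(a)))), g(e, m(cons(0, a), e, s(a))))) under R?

cons(a, cons(cons(cons(e, a), cons(a, 0)), e))

1. cons(a, cons(m(s(cons(0, 0)), cons(cons(cons(m(0, e, s(a)), a), cons(a, 0)), s(e)), cons(0, s(s(a)))), g(e, m(cons(0, a), e, s(a)))))  →  cons(a, cons(cons(cons(m(0, e, s(a)), a), cons(a, 0)), g(e, m(cons(0, a), e, s(a)))))   [R5 at 2.1]
2. cons(a, cons(cons(cons(m(0, e, s(a)), a), cons(a, 0)), g(e, m(cons(0, a), e, s(a)))))  →  cons(a, cons(cons(cons(e, a), cons(a, 0)), g(e, m(cons(0, a), e, s(a)))))   [R2 at 2.1.1.1]
3. cons(a, cons(cons(cons(e, a), cons(a, 0)), g(e, m(cons(0, a), e, s(a)))))  →  cons(a, cons(cons(cons(e, a), cons(a, 0)), g(e, e)))   [R2 at 2.2.2]
4. cons(a, cons(cons(cons(e, a), cons(a, 0)), g(e, e)))  →  cons(a, cons(cons(cons(e, a), cons(a, 0)), e))   [R4 at 2.2]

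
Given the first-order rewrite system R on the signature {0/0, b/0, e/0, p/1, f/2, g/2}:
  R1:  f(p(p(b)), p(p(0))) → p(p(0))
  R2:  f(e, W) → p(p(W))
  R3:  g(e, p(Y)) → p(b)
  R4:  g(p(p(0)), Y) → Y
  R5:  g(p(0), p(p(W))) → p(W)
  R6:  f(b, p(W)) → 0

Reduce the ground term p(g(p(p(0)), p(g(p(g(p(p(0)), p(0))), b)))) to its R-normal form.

p(p(b))

1. p(g(p(p(0)), p(g(p(g(p(p(0)), p(0))), b))))  →  p(p(g(p(g(p(p(0)), p(0))), b)))   [R4 at 1]
2. p(p(g(p(g(p(p(0)), p(0))), b)))  →  p(p(g(p(p(0)), b)))   [R4 at 1.1.1.1]
3. p(p(g(p(p(0)), b)))  →  p(p(b))   [R4 at 1.1]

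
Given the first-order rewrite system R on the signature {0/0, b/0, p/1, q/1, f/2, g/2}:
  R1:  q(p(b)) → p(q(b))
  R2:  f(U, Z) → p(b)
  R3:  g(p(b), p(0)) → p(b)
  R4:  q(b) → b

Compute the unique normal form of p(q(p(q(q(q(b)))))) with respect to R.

1. p(q(p(q(q(q(b))))))  →  p(q(p(q(q(b)))))   [R4 at 1.1.1.1.1]
2. p(q(p(q(q(b)))))  →  p(q(p(q(b))))   [R4 at 1.1.1.1]
3. p(q(p(q(b))))  →  p(q(p(b)))   [R4 at 1.1.1]
4. p(q(p(b)))  →  p(p(q(b)))   [R1 at 1]
5. p(p(q(b)))  →  p(p(b))   [R4 at 1.1]

p(p(b))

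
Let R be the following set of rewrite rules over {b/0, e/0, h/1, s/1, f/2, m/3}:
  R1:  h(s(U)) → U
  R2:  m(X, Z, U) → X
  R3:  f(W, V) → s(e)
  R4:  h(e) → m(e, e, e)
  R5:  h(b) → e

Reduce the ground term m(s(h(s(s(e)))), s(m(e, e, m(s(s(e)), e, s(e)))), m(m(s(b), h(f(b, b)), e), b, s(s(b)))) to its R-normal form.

s(s(e))

1. m(s(h(s(s(e)))), s(m(e, e, m(s(s(e)), e, s(e)))), m(m(s(b), h(f(b, b)), e), b, s(s(b))))  →  s(h(s(s(e))))   [R2 at ε]
2. s(h(s(s(e))))  →  s(s(e))   [R1 at 1]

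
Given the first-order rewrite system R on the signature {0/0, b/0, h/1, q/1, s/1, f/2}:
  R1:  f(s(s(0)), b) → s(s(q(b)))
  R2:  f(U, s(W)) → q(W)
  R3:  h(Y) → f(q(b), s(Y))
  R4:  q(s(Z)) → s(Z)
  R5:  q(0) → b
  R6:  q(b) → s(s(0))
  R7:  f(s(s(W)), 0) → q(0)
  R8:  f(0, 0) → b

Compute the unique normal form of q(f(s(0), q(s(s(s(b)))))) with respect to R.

1. q(f(s(0), q(s(s(s(b))))))  →  q(f(s(0), s(s(s(b)))))   [R4 at 1.2]
2. q(f(s(0), s(s(s(b)))))  →  q(q(s(s(b))))   [R2 at 1]
3. q(q(s(s(b))))  →  q(s(s(b)))   [R4 at 1]
4. q(s(s(b)))  →  s(s(b))   [R4 at ε]

s(s(b))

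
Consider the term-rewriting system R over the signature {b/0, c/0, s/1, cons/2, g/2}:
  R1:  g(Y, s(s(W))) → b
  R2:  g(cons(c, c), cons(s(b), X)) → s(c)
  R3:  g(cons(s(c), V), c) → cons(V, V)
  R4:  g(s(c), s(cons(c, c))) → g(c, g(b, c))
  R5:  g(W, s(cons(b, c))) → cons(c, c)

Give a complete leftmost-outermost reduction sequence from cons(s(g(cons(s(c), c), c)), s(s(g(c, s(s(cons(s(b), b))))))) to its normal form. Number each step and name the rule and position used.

cons(s(cons(c, c)), s(s(b)))

1. cons(s(g(cons(s(c), c), c)), s(s(g(c, s(s(cons(s(b), b)))))))  →  cons(s(cons(c, c)), s(s(g(c, s(s(cons(s(b), b)))))))   [R3 at 1.1]
2. cons(s(cons(c, c)), s(s(g(c, s(s(cons(s(b), b)))))))  →  cons(s(cons(c, c)), s(s(b)))   [R1 at 2.1.1]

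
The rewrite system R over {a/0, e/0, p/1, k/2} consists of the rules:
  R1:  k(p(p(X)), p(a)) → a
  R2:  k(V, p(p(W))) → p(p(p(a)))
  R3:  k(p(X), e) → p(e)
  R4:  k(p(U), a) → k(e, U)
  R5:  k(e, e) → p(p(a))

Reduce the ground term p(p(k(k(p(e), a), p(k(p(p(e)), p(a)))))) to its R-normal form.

p(p(a))

1. p(p(k(k(p(e), a), p(k(p(p(e)), p(a))))))  →  p(p(k(k(e, e), p(k(p(p(e)), p(a))))))   [R4 at 1.1.1]
2. p(p(k(k(e, e), p(k(p(p(e)), p(a))))))  →  p(p(k(p(p(a)), p(k(p(p(e)), p(a))))))   [R5 at 1.1.1]
3. p(p(k(p(p(a)), p(k(p(p(e)), p(a))))))  →  p(p(k(p(p(a)), p(a))))   [R1 at 1.1.2.1]
4. p(p(k(p(p(a)), p(a))))  →  p(p(a))   [R1 at 1.1]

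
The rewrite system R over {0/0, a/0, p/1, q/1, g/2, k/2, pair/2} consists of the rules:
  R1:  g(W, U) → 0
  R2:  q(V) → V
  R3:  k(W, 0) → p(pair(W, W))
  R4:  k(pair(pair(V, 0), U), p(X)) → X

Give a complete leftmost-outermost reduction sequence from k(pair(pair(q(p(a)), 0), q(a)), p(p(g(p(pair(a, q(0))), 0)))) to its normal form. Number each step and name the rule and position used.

1. k(pair(pair(q(p(a)), 0), q(a)), p(p(g(p(pair(a, q(0))), 0))))  →  p(g(p(pair(a, q(0))), 0))   [R4 at ε]
2. p(g(p(pair(a, q(0))), 0))  →  p(0)   [R1 at 1]

p(0)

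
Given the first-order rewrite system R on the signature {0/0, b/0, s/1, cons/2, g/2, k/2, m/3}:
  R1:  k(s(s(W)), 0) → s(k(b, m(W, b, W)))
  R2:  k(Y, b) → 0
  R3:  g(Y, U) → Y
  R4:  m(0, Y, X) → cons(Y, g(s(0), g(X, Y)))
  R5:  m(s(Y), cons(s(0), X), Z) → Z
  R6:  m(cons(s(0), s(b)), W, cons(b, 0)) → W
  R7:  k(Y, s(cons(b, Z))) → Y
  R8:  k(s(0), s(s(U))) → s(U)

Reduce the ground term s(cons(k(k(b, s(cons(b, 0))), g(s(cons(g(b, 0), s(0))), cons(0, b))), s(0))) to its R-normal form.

s(cons(b, s(0)))

1. s(cons(k(k(b, s(cons(b, 0))), g(s(cons(g(b, 0), s(0))), cons(0, b))), s(0)))  →  s(cons(k(b, g(s(cons(g(b, 0), s(0))), cons(0, b))), s(0)))   [R7 at 1.1.1]
2. s(cons(k(b, g(s(cons(g(b, 0), s(0))), cons(0, b))), s(0)))  →  s(cons(k(b, s(cons(g(b, 0), s(0)))), s(0)))   [R3 at 1.1.2]
3. s(cons(k(b, s(cons(g(b, 0), s(0)))), s(0)))  →  s(cons(k(b, s(cons(b, s(0)))), s(0)))   [R3 at 1.1.2.1.1]
4. s(cons(k(b, s(cons(b, s(0)))), s(0)))  →  s(cons(b, s(0)))   [R7 at 1.1]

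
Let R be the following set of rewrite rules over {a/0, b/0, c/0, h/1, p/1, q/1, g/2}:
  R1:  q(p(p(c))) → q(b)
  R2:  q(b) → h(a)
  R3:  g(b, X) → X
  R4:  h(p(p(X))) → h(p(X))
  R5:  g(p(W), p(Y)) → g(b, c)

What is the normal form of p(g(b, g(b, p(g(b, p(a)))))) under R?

p(p(p(a)))

1. p(g(b, g(b, p(g(b, p(a))))))  →  p(g(b, p(g(b, p(a)))))   [R3 at 1]
2. p(g(b, p(g(b, p(a)))))  →  p(p(g(b, p(a))))   [R3 at 1]
3. p(p(g(b, p(a))))  →  p(p(p(a)))   [R3 at 1.1]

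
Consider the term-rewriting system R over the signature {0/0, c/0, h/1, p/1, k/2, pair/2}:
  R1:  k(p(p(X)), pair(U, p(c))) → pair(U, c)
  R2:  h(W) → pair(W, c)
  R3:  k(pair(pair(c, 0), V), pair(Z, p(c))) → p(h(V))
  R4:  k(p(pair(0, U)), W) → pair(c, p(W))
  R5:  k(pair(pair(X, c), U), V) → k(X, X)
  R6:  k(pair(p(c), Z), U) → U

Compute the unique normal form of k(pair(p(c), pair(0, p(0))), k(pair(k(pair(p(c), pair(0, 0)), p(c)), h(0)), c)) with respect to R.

c

1. k(pair(p(c), pair(0, p(0))), k(pair(k(pair(p(c), pair(0, 0)), p(c)), h(0)), c))  →  k(pair(k(pair(p(c), pair(0, 0)), p(c)), h(0)), c)   [R6 at ε]
2. k(pair(k(pair(p(c), pair(0, 0)), p(c)), h(0)), c)  →  k(pair(p(c), h(0)), c)   [R6 at 1.1]
3. k(pair(p(c), h(0)), c)  →  c   [R6 at ε]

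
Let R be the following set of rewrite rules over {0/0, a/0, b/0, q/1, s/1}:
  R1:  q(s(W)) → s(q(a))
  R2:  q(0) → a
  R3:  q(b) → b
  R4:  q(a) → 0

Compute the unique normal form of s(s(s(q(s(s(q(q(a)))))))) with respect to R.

s(s(s(s(0))))

1. s(s(s(q(s(s(q(q(a))))))))  →  s(s(s(s(q(a)))))   [R1 at 1.1.1]
2. s(s(s(s(q(a)))))  →  s(s(s(s(0))))   [R4 at 1.1.1.1]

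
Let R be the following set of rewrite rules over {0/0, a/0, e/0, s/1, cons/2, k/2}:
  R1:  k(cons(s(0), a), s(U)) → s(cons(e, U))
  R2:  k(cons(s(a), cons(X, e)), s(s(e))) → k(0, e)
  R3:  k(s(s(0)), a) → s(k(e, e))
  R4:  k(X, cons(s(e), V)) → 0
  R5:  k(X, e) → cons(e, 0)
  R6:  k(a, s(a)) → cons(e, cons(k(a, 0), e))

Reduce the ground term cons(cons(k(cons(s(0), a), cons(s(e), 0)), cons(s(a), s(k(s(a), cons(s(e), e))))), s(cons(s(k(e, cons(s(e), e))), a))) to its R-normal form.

cons(cons(0, cons(s(a), s(0))), s(cons(s(0), a)))

1. cons(cons(k(cons(s(0), a), cons(s(e), 0)), cons(s(a), s(k(s(a), cons(s(e), e))))), s(cons(s(k(e, cons(s(e), e))), a)))  →  cons(cons(0, cons(s(a), s(k(s(a), cons(s(e), e))))), s(cons(s(k(e, cons(s(e), e))), a)))   [R4 at 1.1]
2. cons(cons(0, cons(s(a), s(k(s(a), cons(s(e), e))))), s(cons(s(k(e, cons(s(e), e))), a)))  →  cons(cons(0, cons(s(a), s(0))), s(cons(s(k(e, cons(s(e), e))), a)))   [R4 at 1.2.2.1]
3. cons(cons(0, cons(s(a), s(0))), s(cons(s(k(e, cons(s(e), e))), a)))  →  cons(cons(0, cons(s(a), s(0))), s(cons(s(0), a)))   [R4 at 2.1.1.1]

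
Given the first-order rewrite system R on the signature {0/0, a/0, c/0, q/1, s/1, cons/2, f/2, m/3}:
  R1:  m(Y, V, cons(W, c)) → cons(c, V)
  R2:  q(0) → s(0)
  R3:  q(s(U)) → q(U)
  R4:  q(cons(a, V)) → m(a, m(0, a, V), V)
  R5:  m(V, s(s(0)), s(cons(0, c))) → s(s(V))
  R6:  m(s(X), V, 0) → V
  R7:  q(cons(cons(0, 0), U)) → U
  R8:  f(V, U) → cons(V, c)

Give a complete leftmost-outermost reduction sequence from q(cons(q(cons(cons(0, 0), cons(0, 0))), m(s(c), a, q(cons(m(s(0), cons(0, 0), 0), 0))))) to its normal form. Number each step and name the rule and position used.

a

1. q(cons(q(cons(cons(0, 0), cons(0, 0))), m(s(c), a, q(cons(m(s(0), cons(0, 0), 0), 0)))))  →  q(cons(cons(0, 0), m(s(c), a, q(cons(m(s(0), cons(0, 0), 0), 0)))))   [R7 at 1.1]
2. q(cons(cons(0, 0), m(s(c), a, q(cons(m(s(0), cons(0, 0), 0), 0)))))  →  m(s(c), a, q(cons(m(s(0), cons(0, 0), 0), 0)))   [R7 at ε]
3. m(s(c), a, q(cons(m(s(0), cons(0, 0), 0), 0)))  →  m(s(c), a, q(cons(cons(0, 0), 0)))   [R6 at 3.1.1]
4. m(s(c), a, q(cons(cons(0, 0), 0)))  →  m(s(c), a, 0)   [R7 at 3]
5. m(s(c), a, 0)  →  a   [R6 at ε]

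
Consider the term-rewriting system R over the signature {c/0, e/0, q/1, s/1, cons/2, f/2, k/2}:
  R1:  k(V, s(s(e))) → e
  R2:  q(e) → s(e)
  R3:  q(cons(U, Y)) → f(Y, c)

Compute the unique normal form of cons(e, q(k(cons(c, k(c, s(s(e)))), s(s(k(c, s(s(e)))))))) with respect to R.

1. cons(e, q(k(cons(c, k(c, s(s(e)))), s(s(k(c, s(s(e))))))))  →  cons(e, q(k(cons(c, e), s(s(k(c, s(s(e))))))))   [R1 at 2.1.1.2]
2. cons(e, q(k(cons(c, e), s(s(k(c, s(s(e))))))))  →  cons(e, q(k(cons(c, e), s(s(e)))))   [R1 at 2.1.2.1.1]
3. cons(e, q(k(cons(c, e), s(s(e)))))  →  cons(e, q(e))   [R1 at 2.1]
4. cons(e, q(e))  →  cons(e, s(e))   [R2 at 2]

cons(e, s(e))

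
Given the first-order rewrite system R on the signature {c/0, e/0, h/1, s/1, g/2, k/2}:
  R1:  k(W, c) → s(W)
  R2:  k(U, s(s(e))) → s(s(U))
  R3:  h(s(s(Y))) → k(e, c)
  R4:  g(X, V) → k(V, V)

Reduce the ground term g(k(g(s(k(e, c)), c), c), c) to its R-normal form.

s(c)

1. g(k(g(s(k(e, c)), c), c), c)  →  k(c, c)   [R4 at ε]
2. k(c, c)  →  s(c)   [R1 at ε]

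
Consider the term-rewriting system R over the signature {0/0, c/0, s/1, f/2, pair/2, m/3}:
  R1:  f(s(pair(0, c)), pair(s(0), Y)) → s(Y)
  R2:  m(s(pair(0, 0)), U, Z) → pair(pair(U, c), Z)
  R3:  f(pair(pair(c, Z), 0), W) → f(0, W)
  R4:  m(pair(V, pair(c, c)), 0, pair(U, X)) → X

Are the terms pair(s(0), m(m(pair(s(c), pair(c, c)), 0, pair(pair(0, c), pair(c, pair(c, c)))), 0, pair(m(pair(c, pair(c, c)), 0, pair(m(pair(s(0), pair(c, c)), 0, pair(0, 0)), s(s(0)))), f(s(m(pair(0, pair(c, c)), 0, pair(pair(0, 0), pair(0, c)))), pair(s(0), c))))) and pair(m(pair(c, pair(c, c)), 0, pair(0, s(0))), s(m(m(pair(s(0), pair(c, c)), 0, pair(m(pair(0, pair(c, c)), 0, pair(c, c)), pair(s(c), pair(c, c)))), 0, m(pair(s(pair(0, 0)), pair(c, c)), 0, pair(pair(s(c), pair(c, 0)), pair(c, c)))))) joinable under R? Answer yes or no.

yes — NF(t₁) = pair(s(0), s(c)), NF(t₂) = pair(s(0), s(c))

Reduce t₁ = pair(s(0), m(m(pair(s(c), pair(c, c)), 0, pair(pair(0, c), pair(c, pair(c, c)))), 0, pair(m(pair(c, pair(c, c)), 0, pair(m(pair(s(0), pair(c, c)), 0, pair(0, 0)), s(s(0)))), f(s(m(pair(0, pair(c, c)), 0, pair(pair(0, 0), pair(0, c)))), pair(s(0), c))))):
1. pair(s(0), m(m(pair(s(c), pair(c, c)), 0, pair(pair(0, c), pair(c, pair(c, c)))), 0, pair(m(pair(c, pair(c, c)), 0, pair(m(pair(s(0), pair(c, c)), 0, pair(0, 0)), s(s(0)))), f(s(m(pair(0, pair(c, c)), 0, pair(pair(0, 0), pair(0, c)))), pair(s(0), c)))))  →  pair(s(0), m(pair(c, pair(c, c)), 0, pair(m(pair(c, pair(c, c)), 0, pair(m(pair(s(0), pair(c, c)), 0, pair(0, 0)), s(s(0)))), f(s(m(pair(0, pair(c, c)), 0, pair(pair(0, 0), pair(0, c)))), pair(s(0), c)))))   [R4 at 2.1]
2. pair(s(0), m(pair(c, pair(c, c)), 0, pair(m(pair(c, pair(c, c)), 0, pair(m(pair(s(0), pair(c, c)), 0, pair(0, 0)), s(s(0)))), f(s(m(pair(0, pair(c, c)), 0, pair(pair(0, 0), pair(0, c)))), pair(s(0), c)))))  →  pair(s(0), f(s(m(pair(0, pair(c, c)), 0, pair(pair(0, 0), pair(0, c)))), pair(s(0), c)))   [R4 at 2]
3. pair(s(0), f(s(m(pair(0, pair(c, c)), 0, pair(pair(0, 0), pair(0, c)))), pair(s(0), c)))  →  pair(s(0), f(s(pair(0, c)), pair(s(0), c)))   [R4 at 2.1.1]
4. pair(s(0), f(s(pair(0, c)), pair(s(0), c)))  →  pair(s(0), s(c))   [R1 at 2]

Reduce t₂ = pair(m(pair(c, pair(c, c)), 0, pair(0, s(0))), s(m(m(pair(s(0), pair(c, c)), 0, pair(m(pair(0, pair(c, c)), 0, pair(c, c)), pair(s(c), pair(c, c)))), 0, m(pair(s(pair(0, 0)), pair(c, c)), 0, pair(pair(s(c), pair(c, 0)), pair(c, c)))))):
1. pair(m(pair(c, pair(c, c)), 0, pair(0, s(0))), s(m(m(pair(s(0), pair(c, c)), 0, pair(m(pair(0, pair(c, c)), 0, pair(c, c)), pair(s(c), pair(c, c)))), 0, m(pair(s(pair(0, 0)), pair(c, c)), 0, pair(pair(s(c), pair(c, 0)), pair(c, c))))))  →  pair(s(0), s(m(m(pair(s(0), pair(c, c)), 0, pair(m(pair(0, pair(c, c)), 0, pair(c, c)), pair(s(c), pair(c, c)))), 0, m(pair(s(pair(0, 0)), pair(c, c)), 0, pair(pair(s(c), pair(c, 0)), pair(c, c))))))   [R4 at 1]
2. pair(s(0), s(m(m(pair(s(0), pair(c, c)), 0, pair(m(pair(0, pair(c, c)), 0, pair(c, c)), pair(s(c), pair(c, c)))), 0, m(pair(s(pair(0, 0)), pair(c, c)), 0, pair(pair(s(c), pair(c, 0)), pair(c, c))))))  →  pair(s(0), s(m(pair(s(c), pair(c, c)), 0, m(pair(s(pair(0, 0)), pair(c, c)), 0, pair(pair(s(c), pair(c, 0)), pair(c, c))))))   [R4 at 2.1.1]
3. pair(s(0), s(m(pair(s(c), pair(c, c)), 0, m(pair(s(pair(0, 0)), pair(c, c)), 0, pair(pair(s(c), pair(c, 0)), pair(c, c))))))  →  pair(s(0), s(m(pair(s(c), pair(c, c)), 0, pair(c, c))))   [R4 at 2.1.3]
4. pair(s(0), s(m(pair(s(c), pair(c, c)), 0, pair(c, c))))  →  pair(s(0), s(c))   [R4 at 2.1]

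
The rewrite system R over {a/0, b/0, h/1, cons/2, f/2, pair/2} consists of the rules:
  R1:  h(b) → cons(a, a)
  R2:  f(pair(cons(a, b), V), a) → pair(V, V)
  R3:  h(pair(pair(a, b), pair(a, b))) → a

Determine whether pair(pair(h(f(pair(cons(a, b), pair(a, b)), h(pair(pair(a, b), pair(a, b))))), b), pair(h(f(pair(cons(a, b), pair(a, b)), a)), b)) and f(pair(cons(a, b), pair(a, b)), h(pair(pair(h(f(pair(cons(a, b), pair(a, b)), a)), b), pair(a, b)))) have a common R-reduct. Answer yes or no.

Reduce t₁ = pair(pair(h(f(pair(cons(a, b), pair(a, b)), h(pair(pair(a, b), pair(a, b))))), b), pair(h(f(pair(cons(a, b), pair(a, b)), a)), b)):
1. pair(pair(h(f(pair(cons(a, b), pair(a, b)), h(pair(pair(a, b), pair(a, b))))), b), pair(h(f(pair(cons(a, b), pair(a, b)), a)), b))  →  pair(pair(h(f(pair(cons(a, b), pair(a, b)), a)), b), pair(h(f(pair(cons(a, b), pair(a, b)), a)), b))   [R3 at 1.1.1.2]
2. pair(pair(h(f(pair(cons(a, b), pair(a, b)), a)), b), pair(h(f(pair(cons(a, b), pair(a, b)), a)), b))  →  pair(pair(h(pair(pair(a, b), pair(a, b))), b), pair(h(f(pair(cons(a, b), pair(a, b)), a)), b))   [R2 at 1.1.1]
3. pair(pair(h(pair(pair(a, b), pair(a, b))), b), pair(h(f(pair(cons(a, b), pair(a, b)), a)), b))  →  pair(pair(a, b), pair(h(f(pair(cons(a, b), pair(a, b)), a)), b))   [R3 at 1.1]
4. pair(pair(a, b), pair(h(f(pair(cons(a, b), pair(a, b)), a)), b))  →  pair(pair(a, b), pair(h(pair(pair(a, b), pair(a, b))), b))   [R2 at 2.1.1]
5. pair(pair(a, b), pair(h(pair(pair(a, b), pair(a, b))), b))  →  pair(pair(a, b), pair(a, b))   [R3 at 2.1]

Reduce t₂ = f(pair(cons(a, b), pair(a, b)), h(pair(pair(h(f(pair(cons(a, b), pair(a, b)), a)), b), pair(a, b)))):
1. f(pair(cons(a, b), pair(a, b)), h(pair(pair(h(f(pair(cons(a, b), pair(a, b)), a)), b), pair(a, b))))  →  f(pair(cons(a, b), pair(a, b)), h(pair(pair(h(pair(pair(a, b), pair(a, b))), b), pair(a, b))))   [R2 at 2.1.1.1.1]
2. f(pair(cons(a, b), pair(a, b)), h(pair(pair(h(pair(pair(a, b), pair(a, b))), b), pair(a, b))))  →  f(pair(cons(a, b), pair(a, b)), h(pair(pair(a, b), pair(a, b))))   [R3 at 2.1.1.1]
3. f(pair(cons(a, b), pair(a, b)), h(pair(pair(a, b), pair(a, b))))  →  f(pair(cons(a, b), pair(a, b)), a)   [R3 at 2]
4. f(pair(cons(a, b), pair(a, b)), a)  →  pair(pair(a, b), pair(a, b))   [R2 at ε]

yes — NF(t₁) = pair(pair(a, b), pair(a, b)), NF(t₂) = pair(pair(a, b), pair(a, b))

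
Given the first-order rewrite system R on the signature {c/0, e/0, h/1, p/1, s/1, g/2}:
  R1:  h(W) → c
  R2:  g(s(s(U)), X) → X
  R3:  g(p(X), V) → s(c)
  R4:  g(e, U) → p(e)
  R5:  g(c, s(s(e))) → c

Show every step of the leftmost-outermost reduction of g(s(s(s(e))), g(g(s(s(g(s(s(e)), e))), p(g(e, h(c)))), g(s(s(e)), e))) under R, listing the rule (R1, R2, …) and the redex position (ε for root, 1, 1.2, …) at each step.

s(c)

1. g(s(s(s(e))), g(g(s(s(g(s(s(e)), e))), p(g(e, h(c)))), g(s(s(e)), e)))  →  g(g(s(s(g(s(s(e)), e))), p(g(e, h(c)))), g(s(s(e)), e))   [R2 at ε]
2. g(g(s(s(g(s(s(e)), e))), p(g(e, h(c)))), g(s(s(e)), e))  →  g(p(g(e, h(c))), g(s(s(e)), e))   [R2 at 1]
3. g(p(g(e, h(c))), g(s(s(e)), e))  →  s(c)   [R3 at ε]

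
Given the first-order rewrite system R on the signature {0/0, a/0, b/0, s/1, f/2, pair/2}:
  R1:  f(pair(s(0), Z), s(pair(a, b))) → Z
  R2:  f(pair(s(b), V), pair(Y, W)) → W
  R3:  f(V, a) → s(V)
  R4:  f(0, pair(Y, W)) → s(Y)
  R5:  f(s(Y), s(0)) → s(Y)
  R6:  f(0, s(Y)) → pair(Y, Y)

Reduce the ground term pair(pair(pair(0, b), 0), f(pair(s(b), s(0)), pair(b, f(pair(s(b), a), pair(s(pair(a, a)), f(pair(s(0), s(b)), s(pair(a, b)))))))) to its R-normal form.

pair(pair(pair(0, b), 0), s(b))

1. pair(pair(pair(0, b), 0), f(pair(s(b), s(0)), pair(b, f(pair(s(b), a), pair(s(pair(a, a)), f(pair(s(0), s(b)), s(pair(a, b))))))))  →  pair(pair(pair(0, b), 0), f(pair(s(b), a), pair(s(pair(a, a)), f(pair(s(0), s(b)), s(pair(a, b))))))   [R2 at 2]
2. pair(pair(pair(0, b), 0), f(pair(s(b), a), pair(s(pair(a, a)), f(pair(s(0), s(b)), s(pair(a, b))))))  →  pair(pair(pair(0, b), 0), f(pair(s(0), s(b)), s(pair(a, b))))   [R2 at 2]
3. pair(pair(pair(0, b), 0), f(pair(s(0), s(b)), s(pair(a, b))))  →  pair(pair(pair(0, b), 0), s(b))   [R1 at 2]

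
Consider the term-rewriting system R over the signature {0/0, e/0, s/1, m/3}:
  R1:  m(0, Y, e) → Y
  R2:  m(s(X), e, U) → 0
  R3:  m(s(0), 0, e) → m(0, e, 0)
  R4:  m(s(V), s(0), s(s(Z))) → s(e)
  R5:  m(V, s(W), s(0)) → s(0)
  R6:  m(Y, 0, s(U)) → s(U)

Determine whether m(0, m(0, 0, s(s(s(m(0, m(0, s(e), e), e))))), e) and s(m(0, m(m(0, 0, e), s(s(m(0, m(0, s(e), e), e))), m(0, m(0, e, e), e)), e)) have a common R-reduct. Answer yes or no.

Reduce t₁ = m(0, m(0, 0, s(s(s(m(0, m(0, s(e), e), e))))), e):
1. m(0, m(0, 0, s(s(s(m(0, m(0, s(e), e), e))))), e)  →  m(0, 0, s(s(s(m(0, m(0, s(e), e), e)))))   [R1 at ε]
2. m(0, 0, s(s(s(m(0, m(0, s(e), e), e)))))  →  s(s(s(m(0, m(0, s(e), e), e))))   [R6 at ε]
3. s(s(s(m(0, m(0, s(e), e), e))))  →  s(s(s(m(0, s(e), e))))   [R1 at 1.1.1]
4. s(s(s(m(0, s(e), e))))  →  s(s(s(s(e))))   [R1 at 1.1.1]

Reduce t₂ = s(m(0, m(m(0, 0, e), s(s(m(0, m(0, s(e), e), e))), m(0, m(0, e, e), e)), e)):
1. s(m(0, m(m(0, 0, e), s(s(m(0, m(0, s(e), e), e))), m(0, m(0, e, e), e)), e))  →  s(m(m(0, 0, e), s(s(m(0, m(0, s(e), e), e))), m(0, m(0, e, e), e)))   [R1 at 1]
2. s(m(m(0, 0, e), s(s(m(0, m(0, s(e), e), e))), m(0, m(0, e, e), e)))  →  s(m(0, s(s(m(0, m(0, s(e), e), e))), m(0, m(0, e, e), e)))   [R1 at 1.1]
3. s(m(0, s(s(m(0, m(0, s(e), e), e))), m(0, m(0, e, e), e)))  →  s(m(0, s(s(m(0, s(e), e))), m(0, m(0, e, e), e)))   [R1 at 1.2.1.1]
4. s(m(0, s(s(m(0, s(e), e))), m(0, m(0, e, e), e)))  →  s(m(0, s(s(s(e))), m(0, m(0, e, e), e)))   [R1 at 1.2.1.1]
5. s(m(0, s(s(s(e))), m(0, m(0, e, e), e)))  →  s(m(0, s(s(s(e))), m(0, e, e)))   [R1 at 1.3]
6. s(m(0, s(s(s(e))), m(0, e, e)))  →  s(m(0, s(s(s(e))), e))   [R1 at 1.3]
7. s(m(0, s(s(s(e))), e))  →  s(s(s(s(e))))   [R1 at 1]

yes — NF(t₁) = s(s(s(s(e)))), NF(t₂) = s(s(s(s(e))))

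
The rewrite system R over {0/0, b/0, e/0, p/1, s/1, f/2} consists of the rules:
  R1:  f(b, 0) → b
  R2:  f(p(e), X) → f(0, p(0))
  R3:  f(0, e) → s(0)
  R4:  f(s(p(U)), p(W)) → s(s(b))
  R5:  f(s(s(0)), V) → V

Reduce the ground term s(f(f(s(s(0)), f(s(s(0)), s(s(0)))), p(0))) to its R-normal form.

s(p(0))

1. s(f(f(s(s(0)), f(s(s(0)), s(s(0)))), p(0)))  →  s(f(f(s(s(0)), s(s(0))), p(0)))   [R5 at 1.1]
2. s(f(f(s(s(0)), s(s(0))), p(0)))  →  s(f(s(s(0)), p(0)))   [R5 at 1.1]
3. s(f(s(s(0)), p(0)))  →  s(p(0))   [R5 at 1]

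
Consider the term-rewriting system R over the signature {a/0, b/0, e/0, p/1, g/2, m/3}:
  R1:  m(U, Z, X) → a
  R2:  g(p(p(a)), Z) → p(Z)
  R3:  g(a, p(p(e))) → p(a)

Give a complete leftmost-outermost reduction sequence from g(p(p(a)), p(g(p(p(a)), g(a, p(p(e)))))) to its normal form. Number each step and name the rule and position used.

1. g(p(p(a)), p(g(p(p(a)), g(a, p(p(e))))))  →  p(p(g(p(p(a)), g(a, p(p(e))))))   [R2 at ε]
2. p(p(g(p(p(a)), g(a, p(p(e))))))  →  p(p(p(g(a, p(p(e))))))   [R2 at 1.1]
3. p(p(p(g(a, p(p(e))))))  →  p(p(p(p(a))))   [R3 at 1.1.1]

p(p(p(p(a))))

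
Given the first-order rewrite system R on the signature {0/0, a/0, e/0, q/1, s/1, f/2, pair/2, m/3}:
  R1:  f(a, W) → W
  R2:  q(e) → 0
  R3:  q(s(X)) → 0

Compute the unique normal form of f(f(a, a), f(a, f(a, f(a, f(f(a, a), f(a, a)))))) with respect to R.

1. f(f(a, a), f(a, f(a, f(a, f(f(a, a), f(a, a))))))  →  f(a, f(a, f(a, f(a, f(f(a, a), f(a, a))))))   [R1 at 1]
2. f(a, f(a, f(a, f(a, f(f(a, a), f(a, a))))))  →  f(a, f(a, f(a, f(f(a, a), f(a, a)))))   [R1 at ε]
3. f(a, f(a, f(a, f(f(a, a), f(a, a)))))  →  f(a, f(a, f(f(a, a), f(a, a))))   [R1 at ε]
4. f(a, f(a, f(f(a, a), f(a, a))))  →  f(a, f(f(a, a), f(a, a)))   [R1 at ε]
5. f(a, f(f(a, a), f(a, a)))  →  f(f(a, a), f(a, a))   [R1 at ε]
6. f(f(a, a), f(a, a))  →  f(a, f(a, a))   [R1 at 1]
7. f(a, f(a, a))  →  f(a, a)   [R1 at ε]
8. f(a, a)  →  a   [R1 at ε]

a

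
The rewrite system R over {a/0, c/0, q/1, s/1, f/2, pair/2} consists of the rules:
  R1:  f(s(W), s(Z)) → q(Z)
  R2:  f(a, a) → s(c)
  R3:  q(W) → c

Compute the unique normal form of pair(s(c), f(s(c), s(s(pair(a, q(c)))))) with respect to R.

1. pair(s(c), f(s(c), s(s(pair(a, q(c))))))  →  pair(s(c), q(s(pair(a, q(c)))))   [R1 at 2]
2. pair(s(c), q(s(pair(a, q(c)))))  →  pair(s(c), c)   [R3 at 2]

pair(s(c), c)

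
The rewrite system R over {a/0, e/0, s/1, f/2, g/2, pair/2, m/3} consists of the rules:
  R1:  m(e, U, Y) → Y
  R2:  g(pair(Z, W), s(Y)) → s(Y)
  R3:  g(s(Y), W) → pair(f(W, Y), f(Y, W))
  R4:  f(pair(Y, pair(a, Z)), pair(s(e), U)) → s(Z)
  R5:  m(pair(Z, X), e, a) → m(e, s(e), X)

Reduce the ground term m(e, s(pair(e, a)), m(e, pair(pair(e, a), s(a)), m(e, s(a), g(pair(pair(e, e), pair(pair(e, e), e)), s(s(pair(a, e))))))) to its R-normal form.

s(s(pair(a, e)))

1. m(e, s(pair(e, a)), m(e, pair(pair(e, a), s(a)), m(e, s(a), g(pair(pair(e, e), pair(pair(e, e), e)), s(s(pair(a, e)))))))  →  m(e, pair(pair(e, a), s(a)), m(e, s(a), g(pair(pair(e, e), pair(pair(e, e), e)), s(s(pair(a, e))))))   [R1 at ε]
2. m(e, pair(pair(e, a), s(a)), m(e, s(a), g(pair(pair(e, e), pair(pair(e, e), e)), s(s(pair(a, e))))))  →  m(e, s(a), g(pair(pair(e, e), pair(pair(e, e), e)), s(s(pair(a, e)))))   [R1 at ε]
3. m(e, s(a), g(pair(pair(e, e), pair(pair(e, e), e)), s(s(pair(a, e)))))  →  g(pair(pair(e, e), pair(pair(e, e), e)), s(s(pair(a, e))))   [R1 at ε]
4. g(pair(pair(e, e), pair(pair(e, e), e)), s(s(pair(a, e))))  →  s(s(pair(a, e)))   [R2 at ε]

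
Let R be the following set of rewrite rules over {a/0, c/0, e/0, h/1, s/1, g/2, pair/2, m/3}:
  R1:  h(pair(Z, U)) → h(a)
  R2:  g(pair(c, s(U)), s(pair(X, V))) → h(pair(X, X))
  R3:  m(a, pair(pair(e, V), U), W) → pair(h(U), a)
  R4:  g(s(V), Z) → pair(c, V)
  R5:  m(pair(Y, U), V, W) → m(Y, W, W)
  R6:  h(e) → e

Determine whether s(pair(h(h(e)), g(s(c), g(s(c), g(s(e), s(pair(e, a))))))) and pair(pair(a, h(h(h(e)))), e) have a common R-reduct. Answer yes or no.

no — NF(t₁) = s(pair(e, pair(c, c))), NF(t₂) = pair(pair(a, e), e)

Reduce t₁ = s(pair(h(h(e)), g(s(c), g(s(c), g(s(e), s(pair(e, a))))))):
1. s(pair(h(h(e)), g(s(c), g(s(c), g(s(e), s(pair(e, a)))))))  →  s(pair(h(e), g(s(c), g(s(c), g(s(e), s(pair(e, a)))))))   [R6 at 1.1.1]
2. s(pair(h(e), g(s(c), g(s(c), g(s(e), s(pair(e, a)))))))  →  s(pair(e, g(s(c), g(s(c), g(s(e), s(pair(e, a)))))))   [R6 at 1.1]
3. s(pair(e, g(s(c), g(s(c), g(s(e), s(pair(e, a)))))))  →  s(pair(e, pair(c, c)))   [R4 at 1.2]

Reduce t₂ = pair(pair(a, h(h(h(e)))), e):
1. pair(pair(a, h(h(h(e)))), e)  →  pair(pair(a, h(h(e))), e)   [R6 at 1.2.1.1]
2. pair(pair(a, h(h(e))), e)  →  pair(pair(a, h(e)), e)   [R6 at 1.2.1]
3. pair(pair(a, h(e)), e)  →  pair(pair(a, e), e)   [R6 at 1.2]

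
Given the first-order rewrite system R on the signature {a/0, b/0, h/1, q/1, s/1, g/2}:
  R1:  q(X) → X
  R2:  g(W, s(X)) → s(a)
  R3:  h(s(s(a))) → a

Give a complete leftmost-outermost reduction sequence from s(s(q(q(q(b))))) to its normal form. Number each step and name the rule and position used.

1. s(s(q(q(q(b)))))  →  s(s(q(q(b))))   [R1 at 1.1]
2. s(s(q(q(b))))  →  s(s(q(b)))   [R1 at 1.1]
3. s(s(q(b)))  →  s(s(b))   [R1 at 1.1]

s(s(b))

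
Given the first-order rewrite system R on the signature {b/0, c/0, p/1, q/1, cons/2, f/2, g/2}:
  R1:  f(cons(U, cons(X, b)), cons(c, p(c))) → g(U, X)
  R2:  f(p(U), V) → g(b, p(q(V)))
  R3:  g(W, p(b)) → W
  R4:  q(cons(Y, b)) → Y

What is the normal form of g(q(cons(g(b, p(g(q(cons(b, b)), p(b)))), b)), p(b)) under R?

b

1. g(q(cons(g(b, p(g(q(cons(b, b)), p(b)))), b)), p(b))  →  q(cons(g(b, p(g(q(cons(b, b)), p(b)))), b))   [R3 at ε]
2. q(cons(g(b, p(g(q(cons(b, b)), p(b)))), b))  →  g(b, p(g(q(cons(b, b)), p(b))))   [R4 at ε]
3. g(b, p(g(q(cons(b, b)), p(b))))  →  g(b, p(q(cons(b, b))))   [R3 at 2.1]
4. g(b, p(q(cons(b, b))))  →  g(b, p(b))   [R4 at 2.1]
5. g(b, p(b))  →  b   [R3 at ε]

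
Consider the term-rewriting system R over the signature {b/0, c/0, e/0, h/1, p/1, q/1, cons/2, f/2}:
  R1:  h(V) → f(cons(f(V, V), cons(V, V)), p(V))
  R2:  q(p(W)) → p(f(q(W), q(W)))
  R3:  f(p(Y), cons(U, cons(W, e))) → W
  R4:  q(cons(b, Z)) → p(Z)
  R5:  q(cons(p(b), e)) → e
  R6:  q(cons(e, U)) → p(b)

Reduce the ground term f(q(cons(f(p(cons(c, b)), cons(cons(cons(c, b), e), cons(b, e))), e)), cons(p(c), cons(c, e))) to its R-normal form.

c

1. f(q(cons(f(p(cons(c, b)), cons(cons(cons(c, b), e), cons(b, e))), e)), cons(p(c), cons(c, e)))  →  f(q(cons(b, e)), cons(p(c), cons(c, e)))   [R3 at 1.1.1]
2. f(q(cons(b, e)), cons(p(c), cons(c, e)))  →  f(p(e), cons(p(c), cons(c, e)))   [R4 at 1]
3. f(p(e), cons(p(c), cons(c, e)))  →  c   [R3 at ε]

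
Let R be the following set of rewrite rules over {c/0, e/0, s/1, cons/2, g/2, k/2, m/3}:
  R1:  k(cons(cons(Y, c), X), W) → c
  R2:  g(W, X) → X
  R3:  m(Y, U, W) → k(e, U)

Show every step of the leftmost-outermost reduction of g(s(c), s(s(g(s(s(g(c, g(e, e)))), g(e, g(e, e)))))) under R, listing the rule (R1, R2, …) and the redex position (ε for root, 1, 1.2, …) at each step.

s(s(e))

1. g(s(c), s(s(g(s(s(g(c, g(e, e)))), g(e, g(e, e))))))  →  s(s(g(s(s(g(c, g(e, e)))), g(e, g(e, e)))))   [R2 at ε]
2. s(s(g(s(s(g(c, g(e, e)))), g(e, g(e, e)))))  →  s(s(g(e, g(e, e))))   [R2 at 1.1]
3. s(s(g(e, g(e, e))))  →  s(s(g(e, e)))   [R2 at 1.1]
4. s(s(g(e, e)))  →  s(s(e))   [R2 at 1.1]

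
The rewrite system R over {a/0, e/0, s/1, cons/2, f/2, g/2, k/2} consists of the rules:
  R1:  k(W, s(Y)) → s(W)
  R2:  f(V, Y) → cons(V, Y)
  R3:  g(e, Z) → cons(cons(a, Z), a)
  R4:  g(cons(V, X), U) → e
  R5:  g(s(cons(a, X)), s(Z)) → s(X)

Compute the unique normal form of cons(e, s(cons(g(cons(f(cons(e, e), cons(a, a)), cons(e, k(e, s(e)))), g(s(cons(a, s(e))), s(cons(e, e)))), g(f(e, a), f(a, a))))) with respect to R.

cons(e, s(cons(e, e)))

1. cons(e, s(cons(g(cons(f(cons(e, e), cons(a, a)), cons(e, k(e, s(e)))), g(s(cons(a, s(e))), s(cons(e, e)))), g(f(e, a), f(a, a)))))  →  cons(e, s(cons(e, g(f(e, a), f(a, a)))))   [R4 at 2.1.1]
2. cons(e, s(cons(e, g(f(e, a), f(a, a)))))  →  cons(e, s(cons(e, g(cons(e, a), f(a, a)))))   [R2 at 2.1.2.1]
3. cons(e, s(cons(e, g(cons(e, a), f(a, a)))))  →  cons(e, s(cons(e, e)))   [R4 at 2.1.2]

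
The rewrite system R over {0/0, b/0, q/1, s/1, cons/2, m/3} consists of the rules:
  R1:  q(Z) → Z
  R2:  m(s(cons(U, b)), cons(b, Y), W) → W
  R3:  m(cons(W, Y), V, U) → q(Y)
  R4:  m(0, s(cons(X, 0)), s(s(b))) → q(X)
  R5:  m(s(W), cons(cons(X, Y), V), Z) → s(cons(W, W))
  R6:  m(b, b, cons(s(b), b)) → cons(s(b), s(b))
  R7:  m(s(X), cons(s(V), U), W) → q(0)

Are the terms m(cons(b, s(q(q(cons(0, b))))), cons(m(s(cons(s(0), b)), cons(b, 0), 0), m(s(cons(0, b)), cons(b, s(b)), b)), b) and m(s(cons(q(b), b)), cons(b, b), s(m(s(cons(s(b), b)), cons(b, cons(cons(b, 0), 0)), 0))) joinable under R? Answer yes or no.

no — NF(t₁) = s(cons(0, b)), NF(t₂) = s(0)

Reduce t₁ = m(cons(b, s(q(q(cons(0, b))))), cons(m(s(cons(s(0), b)), cons(b, 0), 0), m(s(cons(0, b)), cons(b, s(b)), b)), b):
1. m(cons(b, s(q(q(cons(0, b))))), cons(m(s(cons(s(0), b)), cons(b, 0), 0), m(s(cons(0, b)), cons(b, s(b)), b)), b)  →  q(s(q(q(cons(0, b)))))   [R3 at ε]
2. q(s(q(q(cons(0, b)))))  →  s(q(q(cons(0, b))))   [R1 at ε]
3. s(q(q(cons(0, b))))  →  s(q(cons(0, b)))   [R1 at 1]
4. s(q(cons(0, b)))  →  s(cons(0, b))   [R1 at 1]

Reduce t₂ = m(s(cons(q(b), b)), cons(b, b), s(m(s(cons(s(b), b)), cons(b, cons(cons(b, 0), 0)), 0))):
1. m(s(cons(q(b), b)), cons(b, b), s(m(s(cons(s(b), b)), cons(b, cons(cons(b, 0), 0)), 0)))  →  s(m(s(cons(s(b), b)), cons(b, cons(cons(b, 0), 0)), 0))   [R2 at ε]
2. s(m(s(cons(s(b), b)), cons(b, cons(cons(b, 0), 0)), 0))  →  s(0)   [R2 at 1]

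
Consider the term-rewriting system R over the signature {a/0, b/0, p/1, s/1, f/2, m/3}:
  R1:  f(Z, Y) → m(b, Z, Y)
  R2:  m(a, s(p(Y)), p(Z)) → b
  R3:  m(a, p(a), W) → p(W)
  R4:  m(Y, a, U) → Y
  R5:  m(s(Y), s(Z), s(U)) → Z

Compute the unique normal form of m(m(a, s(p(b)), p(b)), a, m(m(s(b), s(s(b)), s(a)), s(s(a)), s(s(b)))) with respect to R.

1. m(m(a, s(p(b)), p(b)), a, m(m(s(b), s(s(b)), s(a)), s(s(a)), s(s(b))))  →  m(a, s(p(b)), p(b))   [R4 at ε]
2. m(a, s(p(b)), p(b))  →  b   [R2 at ε]

b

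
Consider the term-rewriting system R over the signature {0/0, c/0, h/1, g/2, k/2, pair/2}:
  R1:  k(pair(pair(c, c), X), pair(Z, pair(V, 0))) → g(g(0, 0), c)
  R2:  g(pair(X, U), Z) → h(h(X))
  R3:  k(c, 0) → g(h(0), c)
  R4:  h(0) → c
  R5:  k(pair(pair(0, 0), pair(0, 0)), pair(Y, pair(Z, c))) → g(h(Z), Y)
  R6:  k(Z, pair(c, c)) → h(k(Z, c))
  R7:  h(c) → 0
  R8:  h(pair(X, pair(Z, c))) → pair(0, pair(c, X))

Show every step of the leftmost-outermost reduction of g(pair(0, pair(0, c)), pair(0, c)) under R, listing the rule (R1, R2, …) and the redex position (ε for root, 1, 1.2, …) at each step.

1. g(pair(0, pair(0, c)), pair(0, c))  →  h(h(0))   [R2 at ε]
2. h(h(0))  →  h(c)   [R4 at 1]
3. h(c)  →  0   [R7 at ε]

0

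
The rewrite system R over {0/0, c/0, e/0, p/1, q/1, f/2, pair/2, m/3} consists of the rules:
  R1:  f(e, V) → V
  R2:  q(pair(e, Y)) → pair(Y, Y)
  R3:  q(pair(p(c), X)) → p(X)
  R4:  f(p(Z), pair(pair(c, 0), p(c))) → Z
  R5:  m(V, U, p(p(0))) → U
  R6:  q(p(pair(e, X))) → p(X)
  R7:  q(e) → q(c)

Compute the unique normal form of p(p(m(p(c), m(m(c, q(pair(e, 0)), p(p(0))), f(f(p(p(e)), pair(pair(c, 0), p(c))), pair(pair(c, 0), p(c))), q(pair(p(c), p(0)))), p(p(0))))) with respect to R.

p(p(e))

1. p(p(m(p(c), m(m(c, q(pair(e, 0)), p(p(0))), f(f(p(p(e)), pair(pair(c, 0), p(c))), pair(pair(c, 0), p(c))), q(pair(p(c), p(0)))), p(p(0)))))  →  p(p(m(m(c, q(pair(e, 0)), p(p(0))), f(f(p(p(e)), pair(pair(c, 0), p(c))), pair(pair(c, 0), p(c))), q(pair(p(c), p(0))))))   [R5 at 1.1]
2. p(p(m(m(c, q(pair(e, 0)), p(p(0))), f(f(p(p(e)), pair(pair(c, 0), p(c))), pair(pair(c, 0), p(c))), q(pair(p(c), p(0))))))  →  p(p(m(q(pair(e, 0)), f(f(p(p(e)), pair(pair(c, 0), p(c))), pair(pair(c, 0), p(c))), q(pair(p(c), p(0))))))   [R5 at 1.1.1]
3. p(p(m(q(pair(e, 0)), f(f(p(p(e)), pair(pair(c, 0), p(c))), pair(pair(c, 0), p(c))), q(pair(p(c), p(0))))))  →  p(p(m(pair(0, 0), f(f(p(p(e)), pair(pair(c, 0), p(c))), pair(pair(c, 0), p(c))), q(pair(p(c), p(0))))))   [R2 at 1.1.1]
4. p(p(m(pair(0, 0), f(f(p(p(e)), pair(pair(c, 0), p(c))), pair(pair(c, 0), p(c))), q(pair(p(c), p(0))))))  →  p(p(m(pair(0, 0), f(p(e), pair(pair(c, 0), p(c))), q(pair(p(c), p(0))))))   [R4 at 1.1.2.1]
5. p(p(m(pair(0, 0), f(p(e), pair(pair(c, 0), p(c))), q(pair(p(c), p(0))))))  →  p(p(m(pair(0, 0), e, q(pair(p(c), p(0))))))   [R4 at 1.1.2]
6. p(p(m(pair(0, 0), e, q(pair(p(c), p(0))))))  →  p(p(m(pair(0, 0), e, p(p(0)))))   [R3 at 1.1.3]
7. p(p(m(pair(0, 0), e, p(p(0)))))  →  p(p(e))   [R5 at 1.1]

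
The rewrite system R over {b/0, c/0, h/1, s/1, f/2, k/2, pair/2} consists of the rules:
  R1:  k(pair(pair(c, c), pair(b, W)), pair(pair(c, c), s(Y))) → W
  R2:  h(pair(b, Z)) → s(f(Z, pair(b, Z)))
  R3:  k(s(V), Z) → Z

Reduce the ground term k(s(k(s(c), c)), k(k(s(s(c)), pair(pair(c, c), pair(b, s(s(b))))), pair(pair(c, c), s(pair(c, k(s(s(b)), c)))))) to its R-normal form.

1. k(s(k(s(c), c)), k(k(s(s(c)), pair(pair(c, c), pair(b, s(s(b))))), pair(pair(c, c), s(pair(c, k(s(s(b)), c))))))  →  k(k(s(s(c)), pair(pair(c, c), pair(b, s(s(b))))), pair(pair(c, c), s(pair(c, k(s(s(b)), c)))))   [R3 at ε]
2. k(k(s(s(c)), pair(pair(c, c), pair(b, s(s(b))))), pair(pair(c, c), s(pair(c, k(s(s(b)), c)))))  →  k(pair(pair(c, c), pair(b, s(s(b)))), pair(pair(c, c), s(pair(c, k(s(s(b)), c)))))   [R3 at 1]
3. k(pair(pair(c, c), pair(b, s(s(b)))), pair(pair(c, c), s(pair(c, k(s(s(b)), c)))))  →  s(s(b))   [R1 at ε]

s(s(b))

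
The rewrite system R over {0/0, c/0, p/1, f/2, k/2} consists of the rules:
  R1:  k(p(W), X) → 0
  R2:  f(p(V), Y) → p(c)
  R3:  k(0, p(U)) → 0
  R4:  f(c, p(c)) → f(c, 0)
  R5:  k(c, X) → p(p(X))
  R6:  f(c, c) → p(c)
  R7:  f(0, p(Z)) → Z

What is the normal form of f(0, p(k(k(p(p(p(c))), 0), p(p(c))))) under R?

0

1. f(0, p(k(k(p(p(p(c))), 0), p(p(c)))))  →  k(k(p(p(p(c))), 0), p(p(c)))   [R7 at ε]
2. k(k(p(p(p(c))), 0), p(p(c)))  →  k(0, p(p(c)))   [R1 at 1]
3. k(0, p(p(c)))  →  0   [R3 at ε]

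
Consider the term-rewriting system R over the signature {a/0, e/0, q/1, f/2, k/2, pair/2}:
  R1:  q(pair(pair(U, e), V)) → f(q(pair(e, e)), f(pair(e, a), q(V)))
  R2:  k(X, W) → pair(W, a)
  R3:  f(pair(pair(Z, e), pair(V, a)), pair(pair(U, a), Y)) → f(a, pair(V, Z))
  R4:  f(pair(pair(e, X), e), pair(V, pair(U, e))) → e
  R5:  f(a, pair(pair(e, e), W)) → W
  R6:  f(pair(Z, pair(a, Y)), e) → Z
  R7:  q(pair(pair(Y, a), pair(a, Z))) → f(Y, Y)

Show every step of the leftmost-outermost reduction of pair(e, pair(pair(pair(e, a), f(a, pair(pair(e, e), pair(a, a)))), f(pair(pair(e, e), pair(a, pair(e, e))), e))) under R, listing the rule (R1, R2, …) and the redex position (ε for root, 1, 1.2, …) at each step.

1. pair(e, pair(pair(pair(e, a), f(a, pair(pair(e, e), pair(a, a)))), f(pair(pair(e, e), pair(a, pair(e, e))), e)))  →  pair(e, pair(pair(pair(e, a), pair(a, a)), f(pair(pair(e, e), pair(a, pair(e, e))), e)))   [R5 at 2.1.2]
2. pair(e, pair(pair(pair(e, a), pair(a, a)), f(pair(pair(e, e), pair(a, pair(e, e))), e)))  →  pair(e, pair(pair(pair(e, a), pair(a, a)), pair(e, e)))   [R6 at 2.2]

pair(e, pair(pair(pair(e, a), pair(a, a)), pair(e, e)))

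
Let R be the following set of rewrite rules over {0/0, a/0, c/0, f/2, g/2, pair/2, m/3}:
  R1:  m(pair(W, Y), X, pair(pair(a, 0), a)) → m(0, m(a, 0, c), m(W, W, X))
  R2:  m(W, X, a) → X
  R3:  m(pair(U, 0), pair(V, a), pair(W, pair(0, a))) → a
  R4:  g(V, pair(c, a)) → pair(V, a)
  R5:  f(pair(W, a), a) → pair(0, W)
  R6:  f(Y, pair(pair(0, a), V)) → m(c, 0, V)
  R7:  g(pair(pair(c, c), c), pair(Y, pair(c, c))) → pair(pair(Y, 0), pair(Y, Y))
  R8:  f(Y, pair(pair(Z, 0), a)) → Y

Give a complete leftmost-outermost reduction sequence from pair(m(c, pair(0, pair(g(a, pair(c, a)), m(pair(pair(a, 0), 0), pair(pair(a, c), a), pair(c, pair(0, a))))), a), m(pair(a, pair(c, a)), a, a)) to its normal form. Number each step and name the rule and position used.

pair(pair(0, pair(pair(a, a), a)), a)

1. pair(m(c, pair(0, pair(g(a, pair(c, a)), m(pair(pair(a, 0), 0), pair(pair(a, c), a), pair(c, pair(0, a))))), a), m(pair(a, pair(c, a)), a, a))  →  pair(pair(0, pair(g(a, pair(c, a)), m(pair(pair(a, 0), 0), pair(pair(a, c), a), pair(c, pair(0, a))))), m(pair(a, pair(c, a)), a, a))   [R2 at 1]
2. pair(pair(0, pair(g(a, pair(c, a)), m(pair(pair(a, 0), 0), pair(pair(a, c), a), pair(c, pair(0, a))))), m(pair(a, pair(c, a)), a, a))  →  pair(pair(0, pair(pair(a, a), m(pair(pair(a, 0), 0), pair(pair(a, c), a), pair(c, pair(0, a))))), m(pair(a, pair(c, a)), a, a))   [R4 at 1.2.1]
3. pair(pair(0, pair(pair(a, a), m(pair(pair(a, 0), 0), pair(pair(a, c), a), pair(c, pair(0, a))))), m(pair(a, pair(c, a)), a, a))  →  pair(pair(0, pair(pair(a, a), a)), m(pair(a, pair(c, a)), a, a))   [R3 at 1.2.2]
4. pair(pair(0, pair(pair(a, a), a)), m(pair(a, pair(c, a)), a, a))  →  pair(pair(0, pair(pair(a, a), a)), a)   [R2 at 2]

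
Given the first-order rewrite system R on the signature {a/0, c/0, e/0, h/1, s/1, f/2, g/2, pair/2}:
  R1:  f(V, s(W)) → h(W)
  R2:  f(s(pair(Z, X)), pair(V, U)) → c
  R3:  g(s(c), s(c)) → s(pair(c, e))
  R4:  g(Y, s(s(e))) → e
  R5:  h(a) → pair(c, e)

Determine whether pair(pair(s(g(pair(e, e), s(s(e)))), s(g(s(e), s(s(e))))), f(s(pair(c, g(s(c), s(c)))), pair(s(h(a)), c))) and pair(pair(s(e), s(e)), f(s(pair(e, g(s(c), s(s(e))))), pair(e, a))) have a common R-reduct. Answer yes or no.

yes — NF(t₁) = pair(pair(s(e), s(e)), c), NF(t₂) = pair(pair(s(e), s(e)), c)

Reduce t₁ = pair(pair(s(g(pair(e, e), s(s(e)))), s(g(s(e), s(s(e))))), f(s(pair(c, g(s(c), s(c)))), pair(s(h(a)), c))):
1. pair(pair(s(g(pair(e, e), s(s(e)))), s(g(s(e), s(s(e))))), f(s(pair(c, g(s(c), s(c)))), pair(s(h(a)), c)))  →  pair(pair(s(e), s(g(s(e), s(s(e))))), f(s(pair(c, g(s(c), s(c)))), pair(s(h(a)), c)))   [R4 at 1.1.1]
2. pair(pair(s(e), s(g(s(e), s(s(e))))), f(s(pair(c, g(s(c), s(c)))), pair(s(h(a)), c)))  →  pair(pair(s(e), s(e)), f(s(pair(c, g(s(c), s(c)))), pair(s(h(a)), c)))   [R4 at 1.2.1]
3. pair(pair(s(e), s(e)), f(s(pair(c, g(s(c), s(c)))), pair(s(h(a)), c)))  →  pair(pair(s(e), s(e)), c)   [R2 at 2]

Reduce t₂ = pair(pair(s(e), s(e)), f(s(pair(e, g(s(c), s(s(e))))), pair(e, a))):
1. pair(pair(s(e), s(e)), f(s(pair(e, g(s(c), s(s(e))))), pair(e, a)))  →  pair(pair(s(e), s(e)), c)   [R2 at 2]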